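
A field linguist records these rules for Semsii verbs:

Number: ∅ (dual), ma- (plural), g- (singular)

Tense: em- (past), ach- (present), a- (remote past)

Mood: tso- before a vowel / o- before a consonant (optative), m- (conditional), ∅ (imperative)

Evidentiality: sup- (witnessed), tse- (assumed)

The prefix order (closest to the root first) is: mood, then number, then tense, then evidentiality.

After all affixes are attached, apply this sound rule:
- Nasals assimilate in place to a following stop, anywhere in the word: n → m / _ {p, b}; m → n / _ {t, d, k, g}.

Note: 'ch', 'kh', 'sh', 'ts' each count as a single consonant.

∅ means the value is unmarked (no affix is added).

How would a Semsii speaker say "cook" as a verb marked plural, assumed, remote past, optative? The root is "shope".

tseamaoshope

Attach mood optative o- (before consonant 'sh') → oshope.
Attach number plural ma- → maoshope.
Attach tense remote past a- → amaoshope.
Attach evidentiality assumed tse- → tseamaoshope.
Nasal assimilation: no change.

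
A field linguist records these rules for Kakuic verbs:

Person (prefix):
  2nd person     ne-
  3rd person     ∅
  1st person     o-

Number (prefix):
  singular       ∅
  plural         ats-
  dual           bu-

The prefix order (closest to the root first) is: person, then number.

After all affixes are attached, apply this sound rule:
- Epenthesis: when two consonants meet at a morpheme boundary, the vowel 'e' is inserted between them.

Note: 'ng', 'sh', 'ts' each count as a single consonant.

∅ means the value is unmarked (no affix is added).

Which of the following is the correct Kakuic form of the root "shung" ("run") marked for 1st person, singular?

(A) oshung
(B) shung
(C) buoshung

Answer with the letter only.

A

Attach person 1st person o- → oshung.
number = singular: zero marking, form stays oshung.
Epenthesis: no change.
So the correct form is oshung, option (A).
(C) buoshung is wrong: it uses dual instead of singular for number.
(B) shung is wrong: it uses 3rd person instead of 1st person for person.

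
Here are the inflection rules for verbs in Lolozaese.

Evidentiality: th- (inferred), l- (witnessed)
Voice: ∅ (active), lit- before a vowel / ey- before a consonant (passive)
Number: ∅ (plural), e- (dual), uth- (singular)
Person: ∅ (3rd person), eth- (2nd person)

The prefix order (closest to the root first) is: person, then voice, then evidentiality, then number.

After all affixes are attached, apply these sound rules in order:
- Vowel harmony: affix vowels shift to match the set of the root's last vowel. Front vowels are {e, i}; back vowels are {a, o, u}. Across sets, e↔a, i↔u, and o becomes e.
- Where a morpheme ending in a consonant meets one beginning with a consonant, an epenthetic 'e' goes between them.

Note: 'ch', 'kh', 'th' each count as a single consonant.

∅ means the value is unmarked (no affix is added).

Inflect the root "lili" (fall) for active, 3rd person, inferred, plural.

person = 3rd person: zero marking, form stays lili.
voice = active: zero marking, form stays lili.
Attach evidentiality inferred th- → thlili.
number = plural: zero marking, form stays thlili.
Vowel harmony: no change.
Apply epenthesis: thlili → thelili.

thelili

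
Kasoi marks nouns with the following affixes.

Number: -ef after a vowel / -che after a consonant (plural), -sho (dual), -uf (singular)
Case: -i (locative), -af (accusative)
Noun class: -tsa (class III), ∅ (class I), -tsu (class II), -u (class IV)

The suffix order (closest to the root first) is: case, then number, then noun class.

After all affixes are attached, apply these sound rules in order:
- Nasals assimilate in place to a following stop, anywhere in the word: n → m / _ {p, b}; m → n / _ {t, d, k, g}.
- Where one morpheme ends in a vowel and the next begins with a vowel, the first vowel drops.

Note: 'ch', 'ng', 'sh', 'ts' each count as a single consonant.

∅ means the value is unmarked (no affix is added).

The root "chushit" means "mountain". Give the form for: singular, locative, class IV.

Attach case locative -i → chushiti.
Attach number singular -uf → chushitiuf.
Attach noun class class IV -u → chushitiufu.
Nasal assimilation: no change.
Apply vowel deletion: chushitiufu → chushitufu.

chushitufu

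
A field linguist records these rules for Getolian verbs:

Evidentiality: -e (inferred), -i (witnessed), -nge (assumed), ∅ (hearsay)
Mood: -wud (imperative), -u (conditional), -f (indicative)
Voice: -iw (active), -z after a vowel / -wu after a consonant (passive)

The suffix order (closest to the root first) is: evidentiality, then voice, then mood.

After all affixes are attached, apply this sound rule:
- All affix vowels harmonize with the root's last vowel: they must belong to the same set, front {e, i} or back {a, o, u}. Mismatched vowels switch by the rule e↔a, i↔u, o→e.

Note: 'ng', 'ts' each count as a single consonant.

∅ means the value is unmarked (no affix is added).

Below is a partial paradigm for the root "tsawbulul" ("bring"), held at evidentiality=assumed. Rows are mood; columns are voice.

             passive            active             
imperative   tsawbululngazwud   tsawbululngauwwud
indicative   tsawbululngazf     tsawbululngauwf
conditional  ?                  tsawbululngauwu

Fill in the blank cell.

Attach evidentiality assumed -nge → tsawbululnge.
Attach voice passive -z (after vowel 'e') → tsawbululngez.
Attach mood conditional -u → tsawbululngezu.
Apply vowel harmony: tsawbululngezu → tsawbululngazu.

tsawbululngazu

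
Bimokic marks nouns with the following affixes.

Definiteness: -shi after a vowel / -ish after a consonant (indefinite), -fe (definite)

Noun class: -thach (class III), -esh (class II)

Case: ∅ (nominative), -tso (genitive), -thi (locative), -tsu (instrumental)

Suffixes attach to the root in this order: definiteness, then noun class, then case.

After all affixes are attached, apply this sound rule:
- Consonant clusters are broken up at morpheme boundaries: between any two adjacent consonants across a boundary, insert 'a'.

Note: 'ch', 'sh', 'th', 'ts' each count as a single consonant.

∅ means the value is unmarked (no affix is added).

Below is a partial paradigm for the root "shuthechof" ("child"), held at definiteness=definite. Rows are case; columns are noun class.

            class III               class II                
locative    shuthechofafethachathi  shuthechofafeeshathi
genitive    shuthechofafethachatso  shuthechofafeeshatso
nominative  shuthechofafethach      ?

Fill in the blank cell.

shuthechofafeesh

Attach definiteness definite -fe → shuthechoffe.
Attach noun class class II -esh → shuthechoffeesh.
case = nominative: zero marking, form stays shuthechoffeesh.
Apply epenthesis: shuthechoffeesh → shuthechofafeesh.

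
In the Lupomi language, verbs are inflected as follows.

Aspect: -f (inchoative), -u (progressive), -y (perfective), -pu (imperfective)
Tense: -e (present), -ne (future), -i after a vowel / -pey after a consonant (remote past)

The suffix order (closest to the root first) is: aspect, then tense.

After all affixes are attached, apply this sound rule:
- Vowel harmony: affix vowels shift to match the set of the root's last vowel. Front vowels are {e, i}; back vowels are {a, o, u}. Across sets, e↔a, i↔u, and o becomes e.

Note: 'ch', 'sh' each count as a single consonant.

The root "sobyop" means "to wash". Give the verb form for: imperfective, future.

Attach aspect imperfective -pu → sobyoppu.
Attach tense future -ne → sobyoppune.
Apply vowel harmony: sobyoppune → sobyoppuna.

sobyoppuna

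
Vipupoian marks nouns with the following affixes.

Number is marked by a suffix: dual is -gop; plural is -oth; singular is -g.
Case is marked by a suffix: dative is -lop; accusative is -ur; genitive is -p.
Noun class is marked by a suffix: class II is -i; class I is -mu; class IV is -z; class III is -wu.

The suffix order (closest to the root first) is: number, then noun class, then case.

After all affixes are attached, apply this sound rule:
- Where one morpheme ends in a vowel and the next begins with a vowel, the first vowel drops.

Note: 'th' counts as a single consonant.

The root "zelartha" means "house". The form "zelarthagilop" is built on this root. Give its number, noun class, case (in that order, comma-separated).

Segment: zelartha-g-i-lop.
number: -g → singular.
noun class: -i → class II.
case: -lop → dative.

singular, class II, dative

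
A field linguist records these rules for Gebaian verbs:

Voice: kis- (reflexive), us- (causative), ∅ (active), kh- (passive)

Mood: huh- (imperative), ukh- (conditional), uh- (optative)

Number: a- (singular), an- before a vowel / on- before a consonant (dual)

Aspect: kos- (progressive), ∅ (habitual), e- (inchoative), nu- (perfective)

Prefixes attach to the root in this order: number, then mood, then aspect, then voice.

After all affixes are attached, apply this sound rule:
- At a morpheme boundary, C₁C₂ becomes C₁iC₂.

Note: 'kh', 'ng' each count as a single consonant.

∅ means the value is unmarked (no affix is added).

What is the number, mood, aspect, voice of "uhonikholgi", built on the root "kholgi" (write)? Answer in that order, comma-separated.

Segment: uh-on-kholgi.
number: an/on- → dual.
mood: uh- → optative.
aspect: ∅ → habitual.
voice: ∅ → active.

dual, optative, habitual, active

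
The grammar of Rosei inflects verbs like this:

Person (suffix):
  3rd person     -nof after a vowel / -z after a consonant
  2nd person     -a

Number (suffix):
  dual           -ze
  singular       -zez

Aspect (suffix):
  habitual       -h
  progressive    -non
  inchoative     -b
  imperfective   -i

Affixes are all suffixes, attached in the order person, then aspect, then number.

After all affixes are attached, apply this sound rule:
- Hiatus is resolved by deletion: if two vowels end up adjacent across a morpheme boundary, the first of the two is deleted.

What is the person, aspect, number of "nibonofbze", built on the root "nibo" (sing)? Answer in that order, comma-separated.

Segment: nibo-nof-b-ze.
person: -nof/z → 3rd person.
aspect: -b → inchoative.
number: -ze → dual.

3rd person, inchoative, dual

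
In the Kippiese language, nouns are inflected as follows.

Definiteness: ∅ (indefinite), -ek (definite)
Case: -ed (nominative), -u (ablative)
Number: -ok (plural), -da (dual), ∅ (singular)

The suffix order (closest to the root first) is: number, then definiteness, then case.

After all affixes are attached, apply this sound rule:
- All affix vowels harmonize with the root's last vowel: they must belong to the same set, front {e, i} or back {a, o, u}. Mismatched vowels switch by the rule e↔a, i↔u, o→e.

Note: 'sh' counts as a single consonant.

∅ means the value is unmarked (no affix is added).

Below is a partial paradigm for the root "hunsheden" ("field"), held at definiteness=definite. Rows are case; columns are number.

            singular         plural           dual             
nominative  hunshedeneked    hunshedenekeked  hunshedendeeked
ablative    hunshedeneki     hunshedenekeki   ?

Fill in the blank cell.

hunshedendeeki

Attach number dual -da → hunshedenda.
Attach definiteness definite -ek → hunshedendaek.
Attach case ablative -u → hunshedendaeku.
Apply vowel harmony: hunshedendaeku → hunshedendeeki.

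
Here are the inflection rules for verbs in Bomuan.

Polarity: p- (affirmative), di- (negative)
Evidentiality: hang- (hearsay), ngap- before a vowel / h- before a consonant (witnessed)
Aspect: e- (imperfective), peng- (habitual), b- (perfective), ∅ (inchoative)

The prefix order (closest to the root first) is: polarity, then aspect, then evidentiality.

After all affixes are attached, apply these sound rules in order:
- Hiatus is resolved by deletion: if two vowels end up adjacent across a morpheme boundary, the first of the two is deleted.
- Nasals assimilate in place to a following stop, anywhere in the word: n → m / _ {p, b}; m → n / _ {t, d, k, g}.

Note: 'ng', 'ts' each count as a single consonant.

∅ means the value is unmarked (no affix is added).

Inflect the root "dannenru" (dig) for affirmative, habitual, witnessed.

hpengpdannenru

Attach polarity affirmative p- → pdannenru.
Attach aspect habitual peng- → pengpdannenru.
Attach evidentiality witnessed h- (before consonant 'p') → hpengpdannenru.
Vowel deletion: no change.
Nasal assimilation: no change.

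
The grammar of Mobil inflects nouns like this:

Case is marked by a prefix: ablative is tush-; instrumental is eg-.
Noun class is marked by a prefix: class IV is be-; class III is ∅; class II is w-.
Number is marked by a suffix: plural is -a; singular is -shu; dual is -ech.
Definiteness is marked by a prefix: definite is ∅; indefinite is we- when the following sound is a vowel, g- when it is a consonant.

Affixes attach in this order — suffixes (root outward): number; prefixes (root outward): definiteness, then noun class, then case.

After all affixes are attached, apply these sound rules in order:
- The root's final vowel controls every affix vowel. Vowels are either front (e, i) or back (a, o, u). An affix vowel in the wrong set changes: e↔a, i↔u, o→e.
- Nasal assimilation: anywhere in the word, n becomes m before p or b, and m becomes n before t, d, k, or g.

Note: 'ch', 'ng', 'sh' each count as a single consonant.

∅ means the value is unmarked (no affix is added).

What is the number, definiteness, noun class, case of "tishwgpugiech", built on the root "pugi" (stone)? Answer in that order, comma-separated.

Segment: tush-w-g-pugi-ech.
number: -ech → dual.
definiteness: we/g- → indefinite.
noun class: w- → class II.
case: tush- → ablative.

dual, indefinite, class II, ablative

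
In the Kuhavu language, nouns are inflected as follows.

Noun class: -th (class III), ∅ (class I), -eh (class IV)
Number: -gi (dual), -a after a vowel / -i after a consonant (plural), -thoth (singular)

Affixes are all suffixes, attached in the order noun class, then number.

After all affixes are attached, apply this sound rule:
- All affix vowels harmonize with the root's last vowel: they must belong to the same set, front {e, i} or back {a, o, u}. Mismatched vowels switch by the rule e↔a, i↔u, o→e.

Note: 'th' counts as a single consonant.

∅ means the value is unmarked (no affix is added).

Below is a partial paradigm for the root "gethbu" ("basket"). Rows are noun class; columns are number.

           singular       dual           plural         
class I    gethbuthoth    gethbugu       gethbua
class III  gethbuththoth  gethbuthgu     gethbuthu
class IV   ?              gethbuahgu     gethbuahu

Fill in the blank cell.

Attach noun class class IV -eh → gethbueh.
Attach number singular -thoth → gethbuehthoth.
Apply vowel harmony: gethbuehthoth → gethbuahthoth.

gethbuahthoth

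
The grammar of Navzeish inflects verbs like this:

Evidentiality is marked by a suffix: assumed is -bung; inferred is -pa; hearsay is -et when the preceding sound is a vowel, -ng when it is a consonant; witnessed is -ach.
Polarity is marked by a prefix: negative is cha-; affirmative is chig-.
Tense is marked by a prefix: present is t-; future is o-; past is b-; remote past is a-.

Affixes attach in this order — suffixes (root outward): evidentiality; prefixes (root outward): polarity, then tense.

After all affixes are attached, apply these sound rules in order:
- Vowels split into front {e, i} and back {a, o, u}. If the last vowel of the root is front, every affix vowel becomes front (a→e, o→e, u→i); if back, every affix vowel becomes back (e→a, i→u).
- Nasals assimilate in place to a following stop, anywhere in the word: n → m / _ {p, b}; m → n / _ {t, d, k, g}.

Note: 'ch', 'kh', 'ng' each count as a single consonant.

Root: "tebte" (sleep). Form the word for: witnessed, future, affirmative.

echigtebteech

Attach polarity affirmative chig- → chigtebte.
Attach tense future o- → ochigtebte.
Attach evidentiality witnessed -ach → ochigtebteach.
Apply vowel harmony: ochigtebteach → echigtebteech.
Nasal assimilation: no change.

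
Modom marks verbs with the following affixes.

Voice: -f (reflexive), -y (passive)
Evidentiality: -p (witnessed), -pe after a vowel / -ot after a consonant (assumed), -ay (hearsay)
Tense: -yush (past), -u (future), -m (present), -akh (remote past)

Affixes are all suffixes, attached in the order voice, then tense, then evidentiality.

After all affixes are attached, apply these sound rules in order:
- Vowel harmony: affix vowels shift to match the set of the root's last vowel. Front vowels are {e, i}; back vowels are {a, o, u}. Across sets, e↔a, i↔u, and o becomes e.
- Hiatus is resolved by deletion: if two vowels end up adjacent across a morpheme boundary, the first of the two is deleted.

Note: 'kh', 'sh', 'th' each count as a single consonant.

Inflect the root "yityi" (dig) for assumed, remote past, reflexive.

Attach voice reflexive -f → yityif.
Attach tense remote past -akh → yityifakh.
Attach evidentiality assumed -ot (after consonant 'kh') → yityifakhot.
Apply vowel harmony: yityifakhot → yityifekhet.
Vowel deletion: no change.

yityifekhet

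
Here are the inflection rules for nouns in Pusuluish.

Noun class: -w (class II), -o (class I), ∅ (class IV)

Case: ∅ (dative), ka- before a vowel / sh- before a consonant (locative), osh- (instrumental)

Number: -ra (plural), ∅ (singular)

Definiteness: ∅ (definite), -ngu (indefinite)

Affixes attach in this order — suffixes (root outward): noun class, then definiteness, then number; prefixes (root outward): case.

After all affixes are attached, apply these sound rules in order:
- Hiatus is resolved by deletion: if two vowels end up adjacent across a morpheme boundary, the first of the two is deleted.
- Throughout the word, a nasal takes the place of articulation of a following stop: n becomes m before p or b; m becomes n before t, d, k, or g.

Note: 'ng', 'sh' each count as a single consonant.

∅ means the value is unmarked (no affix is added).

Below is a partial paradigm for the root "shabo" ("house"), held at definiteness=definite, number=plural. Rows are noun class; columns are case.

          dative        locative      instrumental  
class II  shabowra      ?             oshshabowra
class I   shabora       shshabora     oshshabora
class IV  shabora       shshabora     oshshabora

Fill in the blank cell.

Attach noun class class II -w → shabow.
definiteness = definite: zero marking, form stays shabow.
Attach case locative sh- (before consonant 'sh') → shshabow.
Attach number plural -ra → shshabowra.
Vowel deletion: no change.
Nasal assimilation: no change.

shshabowra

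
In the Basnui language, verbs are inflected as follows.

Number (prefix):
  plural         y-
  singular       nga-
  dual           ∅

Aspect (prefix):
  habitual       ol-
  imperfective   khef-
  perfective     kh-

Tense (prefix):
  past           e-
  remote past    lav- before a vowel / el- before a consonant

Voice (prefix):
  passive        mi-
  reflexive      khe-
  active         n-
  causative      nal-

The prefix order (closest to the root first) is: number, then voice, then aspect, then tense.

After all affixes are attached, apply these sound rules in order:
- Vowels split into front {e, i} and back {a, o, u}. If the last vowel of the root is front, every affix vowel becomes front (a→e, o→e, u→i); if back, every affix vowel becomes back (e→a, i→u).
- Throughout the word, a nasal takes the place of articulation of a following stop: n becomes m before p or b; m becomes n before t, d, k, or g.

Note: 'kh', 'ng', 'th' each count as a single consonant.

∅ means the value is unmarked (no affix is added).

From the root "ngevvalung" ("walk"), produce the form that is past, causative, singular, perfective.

Attach number singular nga- → ngangevvalung.
Attach voice causative nal- → nalngangevvalung.
Attach aspect perfective kh- → khnalngangevvalung.
Attach tense past e- → ekhnalngangevvalung.
Apply vowel harmony: ekhnalngangevvalung → akhnalngangevvalung.
Nasal assimilation: no change.

akhnalngangevvalung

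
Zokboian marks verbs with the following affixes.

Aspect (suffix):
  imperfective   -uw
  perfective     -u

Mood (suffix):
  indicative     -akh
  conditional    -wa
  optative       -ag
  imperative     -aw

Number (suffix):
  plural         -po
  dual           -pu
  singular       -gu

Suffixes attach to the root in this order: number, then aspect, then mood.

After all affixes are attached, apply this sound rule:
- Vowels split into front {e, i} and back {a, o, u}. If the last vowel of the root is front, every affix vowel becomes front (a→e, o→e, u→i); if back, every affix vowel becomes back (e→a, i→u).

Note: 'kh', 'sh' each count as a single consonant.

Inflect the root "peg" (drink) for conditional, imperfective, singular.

Attach number singular -gu → peggu.
Attach aspect imperfective -uw → pegguuw.
Attach mood conditional -wa → pegguuwwa.
Apply vowel harmony: pegguuwwa → peggiiwwe.

peggiiwwe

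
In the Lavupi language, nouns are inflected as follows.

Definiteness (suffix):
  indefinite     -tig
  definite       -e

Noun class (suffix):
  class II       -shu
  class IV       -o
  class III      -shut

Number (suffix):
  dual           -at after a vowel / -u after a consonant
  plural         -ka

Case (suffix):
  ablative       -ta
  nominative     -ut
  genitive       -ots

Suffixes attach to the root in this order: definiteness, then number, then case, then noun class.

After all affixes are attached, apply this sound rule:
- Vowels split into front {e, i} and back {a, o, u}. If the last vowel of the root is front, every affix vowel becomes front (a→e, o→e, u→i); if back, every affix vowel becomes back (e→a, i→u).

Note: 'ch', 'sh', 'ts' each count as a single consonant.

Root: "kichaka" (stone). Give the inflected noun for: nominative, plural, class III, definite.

Attach definiteness definite -e → kichakae.
Attach number plural -ka → kichakaeka.
Attach case nominative -ut → kichakaekaut.
Attach noun class class III -shut → kichakaekautshut.
Apply vowel harmony: kichakaekautshut → kichakaakautshut.

kichakaakautshut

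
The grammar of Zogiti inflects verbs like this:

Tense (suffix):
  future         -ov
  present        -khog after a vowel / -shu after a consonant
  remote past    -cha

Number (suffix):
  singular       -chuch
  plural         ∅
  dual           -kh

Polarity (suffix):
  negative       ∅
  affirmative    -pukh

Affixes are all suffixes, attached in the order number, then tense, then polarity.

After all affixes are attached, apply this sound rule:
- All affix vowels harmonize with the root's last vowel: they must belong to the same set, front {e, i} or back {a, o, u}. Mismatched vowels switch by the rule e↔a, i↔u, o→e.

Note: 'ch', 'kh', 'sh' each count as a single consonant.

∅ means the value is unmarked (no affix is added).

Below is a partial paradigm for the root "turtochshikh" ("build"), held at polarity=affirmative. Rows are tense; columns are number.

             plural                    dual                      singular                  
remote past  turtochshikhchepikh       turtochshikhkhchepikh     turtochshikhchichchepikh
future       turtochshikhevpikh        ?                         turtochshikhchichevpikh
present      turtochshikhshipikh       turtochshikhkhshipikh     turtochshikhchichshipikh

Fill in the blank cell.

turtochshikhkhevpikh

Attach number dual -kh → turtochshikhkh.
Attach tense future -ov → turtochshikhkhov.
Attach polarity affirmative -pukh → turtochshikhkhovpukh.
Apply vowel harmony: turtochshikhkhovpukh → turtochshikhkhevpikh.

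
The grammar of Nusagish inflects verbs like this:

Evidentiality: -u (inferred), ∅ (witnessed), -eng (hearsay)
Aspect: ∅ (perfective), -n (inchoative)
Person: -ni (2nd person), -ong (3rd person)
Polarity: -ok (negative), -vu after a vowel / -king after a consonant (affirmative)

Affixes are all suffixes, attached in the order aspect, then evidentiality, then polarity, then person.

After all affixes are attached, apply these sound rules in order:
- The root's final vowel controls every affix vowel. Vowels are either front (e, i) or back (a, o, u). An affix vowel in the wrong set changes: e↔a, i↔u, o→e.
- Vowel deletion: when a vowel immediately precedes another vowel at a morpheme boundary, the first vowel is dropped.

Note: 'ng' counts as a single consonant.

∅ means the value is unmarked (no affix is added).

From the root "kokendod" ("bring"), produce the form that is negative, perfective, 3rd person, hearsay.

kokendodangokong

aspect = perfective: zero marking, form stays kokendod.
Attach evidentiality hearsay -eng → kokendodeng.
Attach polarity negative -ok → kokendodengok.
Attach person 3rd person -ong → kokendodengokong.
Apply vowel harmony: kokendodengokong → kokendodangokong.
Vowel deletion: no change.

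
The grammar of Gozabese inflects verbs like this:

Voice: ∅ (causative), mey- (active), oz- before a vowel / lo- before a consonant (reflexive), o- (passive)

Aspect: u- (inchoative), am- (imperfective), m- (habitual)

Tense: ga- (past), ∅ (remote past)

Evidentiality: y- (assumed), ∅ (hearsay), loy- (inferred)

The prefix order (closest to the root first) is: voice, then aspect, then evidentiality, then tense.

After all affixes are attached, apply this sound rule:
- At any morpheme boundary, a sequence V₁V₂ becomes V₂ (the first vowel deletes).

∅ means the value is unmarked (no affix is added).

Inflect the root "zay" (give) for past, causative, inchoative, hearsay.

guzay

voice = causative: zero marking, form stays zay.
Attach aspect inchoative u- → uzay.
evidentiality = hearsay: zero marking, form stays uzay.
Attach tense past ga- → gauzay.
Apply vowel deletion: gauzay → guzay.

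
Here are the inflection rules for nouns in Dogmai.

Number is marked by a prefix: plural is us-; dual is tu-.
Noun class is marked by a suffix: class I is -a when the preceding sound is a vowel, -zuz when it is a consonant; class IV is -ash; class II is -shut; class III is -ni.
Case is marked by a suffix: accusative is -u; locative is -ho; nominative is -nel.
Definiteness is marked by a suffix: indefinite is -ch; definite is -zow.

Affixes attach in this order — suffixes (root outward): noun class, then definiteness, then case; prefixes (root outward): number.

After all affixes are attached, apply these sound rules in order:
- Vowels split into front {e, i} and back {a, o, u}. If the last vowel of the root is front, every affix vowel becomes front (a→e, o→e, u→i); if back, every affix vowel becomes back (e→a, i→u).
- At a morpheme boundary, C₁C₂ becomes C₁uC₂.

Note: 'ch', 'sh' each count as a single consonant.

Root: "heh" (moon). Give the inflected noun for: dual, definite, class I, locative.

tihehuzizuzewuhe

Attach number dual tu- → tuheh.
Attach noun class class I -zuz (after consonant 'h') → tuhehzuz.
Attach definiteness definite -zow → tuhehzuzzow.
Attach case locative -ho → tuhehzuzzowho.
Apply vowel harmony: tuhehzuzzowho → tihehzizzewhe.
Apply epenthesis: tihehzizzewhe → tihehuzizuzewuhe.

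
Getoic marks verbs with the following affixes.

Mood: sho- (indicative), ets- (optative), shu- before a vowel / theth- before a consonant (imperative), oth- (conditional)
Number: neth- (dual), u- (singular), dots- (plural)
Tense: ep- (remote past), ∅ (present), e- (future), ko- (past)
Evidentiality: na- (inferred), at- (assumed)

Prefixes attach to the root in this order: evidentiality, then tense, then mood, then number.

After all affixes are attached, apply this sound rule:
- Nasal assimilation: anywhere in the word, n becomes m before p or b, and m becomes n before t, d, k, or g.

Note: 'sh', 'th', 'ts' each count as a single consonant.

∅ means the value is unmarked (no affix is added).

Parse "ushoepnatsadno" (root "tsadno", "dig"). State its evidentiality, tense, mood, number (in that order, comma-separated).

Segment: u-sho-ep-na-tsadno.
evidentiality: na- → inferred.
tense: ep- → remote past.
mood: sho- → indicative.
number: u- → singular.

inferred, remote past, indicative, singular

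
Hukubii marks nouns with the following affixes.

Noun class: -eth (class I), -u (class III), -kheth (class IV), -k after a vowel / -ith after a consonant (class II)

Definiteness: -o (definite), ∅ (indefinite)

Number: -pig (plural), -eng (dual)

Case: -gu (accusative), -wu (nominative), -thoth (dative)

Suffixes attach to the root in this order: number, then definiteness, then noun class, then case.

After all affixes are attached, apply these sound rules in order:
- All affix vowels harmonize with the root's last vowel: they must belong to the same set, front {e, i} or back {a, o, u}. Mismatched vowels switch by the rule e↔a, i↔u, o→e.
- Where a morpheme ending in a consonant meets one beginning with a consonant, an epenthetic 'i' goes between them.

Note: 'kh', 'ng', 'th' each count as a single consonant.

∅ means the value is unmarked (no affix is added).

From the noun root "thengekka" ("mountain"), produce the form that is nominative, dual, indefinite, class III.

thengekkaanguwu

Attach number dual -eng → thengekkaeng.
definiteness = indefinite: zero marking, form stays thengekkaeng.
Attach noun class class III -u → thengekkaengu.
Attach case nominative -wu → thengekkaenguwu.
Apply vowel harmony: thengekkaenguwu → thengekkaanguwu.
Epenthesis: no change.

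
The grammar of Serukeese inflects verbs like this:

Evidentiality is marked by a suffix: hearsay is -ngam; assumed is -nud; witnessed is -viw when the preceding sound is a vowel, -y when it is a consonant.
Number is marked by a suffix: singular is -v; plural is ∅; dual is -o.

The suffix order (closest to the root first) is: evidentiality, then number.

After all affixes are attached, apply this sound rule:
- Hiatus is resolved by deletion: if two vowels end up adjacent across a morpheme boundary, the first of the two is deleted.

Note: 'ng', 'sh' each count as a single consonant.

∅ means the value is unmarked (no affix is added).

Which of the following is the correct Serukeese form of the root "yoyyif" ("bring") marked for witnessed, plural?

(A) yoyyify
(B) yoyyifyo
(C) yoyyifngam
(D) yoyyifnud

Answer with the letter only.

Attach evidentiality witnessed -y (after consonant 'f') → yoyyify.
number = plural: zero marking, form stays yoyyify.
Vowel deletion: no change.
So the correct form is yoyyify, option (A).
(C) yoyyifngam is wrong: it uses hearsay instead of witnessed for evidentiality.
(B) yoyyifyo is wrong: it uses dual instead of plural for number.
(D) yoyyifnud is wrong: it uses assumed instead of witnessed for evidentiality.

A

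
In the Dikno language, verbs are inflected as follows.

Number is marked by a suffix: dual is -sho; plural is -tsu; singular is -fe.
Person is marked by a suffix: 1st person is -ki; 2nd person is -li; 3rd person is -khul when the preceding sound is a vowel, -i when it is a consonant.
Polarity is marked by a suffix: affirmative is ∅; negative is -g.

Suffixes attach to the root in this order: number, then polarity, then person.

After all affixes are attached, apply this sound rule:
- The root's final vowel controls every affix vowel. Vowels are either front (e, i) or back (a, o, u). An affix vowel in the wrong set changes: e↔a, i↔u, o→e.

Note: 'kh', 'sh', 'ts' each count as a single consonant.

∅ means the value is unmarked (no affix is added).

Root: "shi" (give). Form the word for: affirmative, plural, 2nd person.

Attach number plural -tsu → shitsu.
polarity = affirmative: zero marking, form stays shitsu.
Attach person 2nd person -li → shitsuli.
Apply vowel harmony: shitsuli → shitsili.

shitsili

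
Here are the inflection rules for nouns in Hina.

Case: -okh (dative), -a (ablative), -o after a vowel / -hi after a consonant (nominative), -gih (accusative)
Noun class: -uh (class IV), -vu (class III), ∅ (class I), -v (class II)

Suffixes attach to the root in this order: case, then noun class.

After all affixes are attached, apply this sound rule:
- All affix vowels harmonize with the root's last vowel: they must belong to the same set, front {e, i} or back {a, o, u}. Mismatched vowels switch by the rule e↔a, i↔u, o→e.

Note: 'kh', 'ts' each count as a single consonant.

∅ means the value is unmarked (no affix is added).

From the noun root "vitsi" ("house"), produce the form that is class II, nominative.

Attach case nominative -o (after vowel 'i') → vitsio.
Attach noun class class II -v → vitsiov.
Apply vowel harmony: vitsiov → vitsiev.

vitsiev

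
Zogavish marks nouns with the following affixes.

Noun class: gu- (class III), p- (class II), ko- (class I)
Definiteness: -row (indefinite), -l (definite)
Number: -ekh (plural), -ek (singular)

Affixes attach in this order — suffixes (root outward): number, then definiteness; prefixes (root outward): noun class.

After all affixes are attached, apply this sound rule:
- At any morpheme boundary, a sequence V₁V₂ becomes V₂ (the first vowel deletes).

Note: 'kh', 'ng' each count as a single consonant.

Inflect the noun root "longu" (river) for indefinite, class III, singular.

Attach number singular -ek → longuek.
Attach definiteness indefinite -row → longuekrow.
Attach noun class class III gu- → gulonguekrow.
Apply vowel deletion: gulonguekrow → gulongekrow.

gulongekrow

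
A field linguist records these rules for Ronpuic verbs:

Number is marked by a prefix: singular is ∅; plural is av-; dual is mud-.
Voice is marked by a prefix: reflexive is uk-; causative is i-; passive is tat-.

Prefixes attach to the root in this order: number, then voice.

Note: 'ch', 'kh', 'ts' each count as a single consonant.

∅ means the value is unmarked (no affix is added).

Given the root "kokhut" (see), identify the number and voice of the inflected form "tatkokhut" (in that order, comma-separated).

singular, passive

Segment: tat-kokhut.
number: ∅ → singular.
voice: tat- → passive.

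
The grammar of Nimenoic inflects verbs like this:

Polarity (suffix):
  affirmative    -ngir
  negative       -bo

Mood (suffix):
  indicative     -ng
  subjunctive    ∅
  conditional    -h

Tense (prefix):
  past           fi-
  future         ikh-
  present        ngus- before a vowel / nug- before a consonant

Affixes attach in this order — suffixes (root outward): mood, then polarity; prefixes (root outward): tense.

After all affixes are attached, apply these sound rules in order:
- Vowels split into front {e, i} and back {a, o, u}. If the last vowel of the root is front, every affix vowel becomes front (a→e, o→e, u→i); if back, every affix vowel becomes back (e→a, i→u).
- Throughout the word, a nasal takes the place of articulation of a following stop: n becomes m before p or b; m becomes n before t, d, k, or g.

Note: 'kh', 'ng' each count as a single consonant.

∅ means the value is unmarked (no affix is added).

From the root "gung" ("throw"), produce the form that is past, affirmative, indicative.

fugungngngur

Attach tense past fi- → figung.
Attach mood indicative -ng → figungng.
Attach polarity affirmative -ngir → figungngngir.
Apply vowel harmony: figungngngir → fugungngngur.
Nasal assimilation: no change.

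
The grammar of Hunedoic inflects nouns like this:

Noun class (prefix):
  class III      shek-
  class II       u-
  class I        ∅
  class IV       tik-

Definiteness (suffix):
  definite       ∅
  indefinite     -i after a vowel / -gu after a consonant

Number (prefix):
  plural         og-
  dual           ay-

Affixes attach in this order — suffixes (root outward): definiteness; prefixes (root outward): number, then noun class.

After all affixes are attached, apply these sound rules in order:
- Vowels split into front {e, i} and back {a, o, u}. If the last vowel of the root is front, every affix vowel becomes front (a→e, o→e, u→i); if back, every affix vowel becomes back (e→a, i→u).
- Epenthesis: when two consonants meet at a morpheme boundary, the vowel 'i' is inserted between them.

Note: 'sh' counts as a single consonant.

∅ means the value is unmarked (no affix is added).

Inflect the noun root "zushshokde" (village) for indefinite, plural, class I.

Attach number plural og- → ogzushshokde.
noun class = class I: zero marking, form stays ogzushshokde.
Attach definiteness indefinite -i (after vowel 'e') → ogzushshokdei.
Apply vowel harmony: ogzushshokdei → egzushshokdei.
Apply epenthesis: egzushshokdei → egizushshokdei.

egizushshokdei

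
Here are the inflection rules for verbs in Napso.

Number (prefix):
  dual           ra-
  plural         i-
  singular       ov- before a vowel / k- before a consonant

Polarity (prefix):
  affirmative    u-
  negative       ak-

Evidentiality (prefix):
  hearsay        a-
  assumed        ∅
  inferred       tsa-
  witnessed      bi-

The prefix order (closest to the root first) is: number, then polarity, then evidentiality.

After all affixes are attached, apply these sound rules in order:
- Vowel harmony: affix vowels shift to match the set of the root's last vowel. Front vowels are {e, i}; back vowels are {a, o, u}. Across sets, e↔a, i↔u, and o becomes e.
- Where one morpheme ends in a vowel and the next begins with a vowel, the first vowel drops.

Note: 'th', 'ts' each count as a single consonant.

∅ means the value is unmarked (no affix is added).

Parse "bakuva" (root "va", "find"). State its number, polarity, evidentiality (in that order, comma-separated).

Segment: bi-ak-i-va.
number: i- → plural.
polarity: ak- → negative.
evidentiality: bi- → witnessed.

plural, negative, witnessed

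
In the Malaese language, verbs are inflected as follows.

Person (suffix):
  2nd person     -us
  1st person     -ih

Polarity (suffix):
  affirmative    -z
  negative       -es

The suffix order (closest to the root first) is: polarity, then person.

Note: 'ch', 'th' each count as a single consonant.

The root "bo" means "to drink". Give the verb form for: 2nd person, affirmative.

bozus

Attach polarity affirmative -z → boz.
Attach person 2nd person -us → bozus.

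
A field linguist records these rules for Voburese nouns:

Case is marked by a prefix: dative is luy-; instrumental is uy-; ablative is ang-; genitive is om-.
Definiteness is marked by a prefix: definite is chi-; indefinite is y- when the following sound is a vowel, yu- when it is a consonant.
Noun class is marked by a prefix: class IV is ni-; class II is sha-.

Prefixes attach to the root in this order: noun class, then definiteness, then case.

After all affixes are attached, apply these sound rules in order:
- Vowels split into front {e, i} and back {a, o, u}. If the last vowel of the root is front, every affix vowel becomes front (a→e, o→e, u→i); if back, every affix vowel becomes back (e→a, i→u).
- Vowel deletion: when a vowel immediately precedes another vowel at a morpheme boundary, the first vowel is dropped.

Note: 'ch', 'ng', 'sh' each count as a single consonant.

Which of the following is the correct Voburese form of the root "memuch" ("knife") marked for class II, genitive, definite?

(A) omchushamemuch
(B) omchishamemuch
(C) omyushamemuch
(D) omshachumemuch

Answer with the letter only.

A

Attach noun class class II sha- → shamemuch.
Attach definiteness definite chi- → chishamemuch.
Attach case genitive om- → omchishamemuch.
Apply vowel harmony: omchishamemuch → omchushamemuch.
Vowel deletion: no change.
So the correct form is omchushamemuch, option (A).
(B) omchishamemuch is wrong: it fails to apply the sound rule(s).
(D) omshachumemuch is wrong: it has the affixes in the wrong order.
(C) omyushamemuch is wrong: it uses indefinite instead of definite for definiteness.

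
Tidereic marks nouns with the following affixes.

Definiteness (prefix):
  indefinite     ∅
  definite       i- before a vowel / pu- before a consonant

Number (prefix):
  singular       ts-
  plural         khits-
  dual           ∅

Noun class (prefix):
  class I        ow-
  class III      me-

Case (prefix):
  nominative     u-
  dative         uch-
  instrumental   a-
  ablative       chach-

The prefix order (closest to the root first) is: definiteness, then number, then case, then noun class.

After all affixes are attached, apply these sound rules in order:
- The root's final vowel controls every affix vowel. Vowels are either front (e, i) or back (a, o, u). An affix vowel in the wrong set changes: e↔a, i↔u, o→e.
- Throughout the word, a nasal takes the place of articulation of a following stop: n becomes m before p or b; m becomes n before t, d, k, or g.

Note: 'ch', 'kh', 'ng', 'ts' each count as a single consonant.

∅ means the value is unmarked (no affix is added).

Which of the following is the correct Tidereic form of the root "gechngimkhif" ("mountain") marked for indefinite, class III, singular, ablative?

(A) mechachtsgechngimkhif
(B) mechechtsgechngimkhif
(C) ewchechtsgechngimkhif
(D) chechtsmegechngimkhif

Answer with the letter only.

definiteness = indefinite: zero marking, form stays gechngimkhif.
Attach number singular ts- → tsgechngimkhif.
Attach case ablative chach- → chachtsgechngimkhif.
Attach noun class class III me- → mechachtsgechngimkhif.
Apply vowel harmony: mechachtsgechngimkhif → mechechtsgechngimkhif.
Nasal assimilation: no change.
So the correct form is mechechtsgechngimkhif, option (B).
(D) chechtsmegechngimkhif is wrong: it has the affixes in the wrong order.
(A) mechachtsgechngimkhif is wrong: it fails to apply the sound rule(s).
(C) ewchechtsgechngimkhif is wrong: it uses class I instead of class III for noun class.

B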